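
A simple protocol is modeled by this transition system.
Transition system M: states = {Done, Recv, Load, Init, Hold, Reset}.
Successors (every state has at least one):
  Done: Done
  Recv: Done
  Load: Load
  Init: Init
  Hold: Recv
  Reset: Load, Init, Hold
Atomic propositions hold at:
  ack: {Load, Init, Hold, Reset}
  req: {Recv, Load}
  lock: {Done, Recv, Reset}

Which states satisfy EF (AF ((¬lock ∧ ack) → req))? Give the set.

{Done, Recv, Load, Hold, Reset}

Sat(¬lock) = {Load, Init, Hold}
Sat(¬lock ∧ ack) = {Load, Init, Hold}
Sat((¬lock ∧ ack) → req) = {Done, Recv, Load, Reset}
AF ((¬lock ∧ ack) → req): least fixpoint, start Z0 = {Done, Recv, Load, Reset}, add states with every successor in Z. Z1 = {Done, Recv, Load, Hold, Reset}; fixed.
Sat(AF ((¬lock ∧ ack) → req)) = {Done, Recv, Load, Hold, Reset}
EF (AF ((¬lock ∧ ack) → req)): least fixpoint, start Z0 = {Done, Recv, Load, Hold, Reset}, add states with some successor in Z. Already a fixed point.
Sat(EF (AF ((¬lock ∧ ack) → req))) = {Done, Recv, Load, Hold, Reset}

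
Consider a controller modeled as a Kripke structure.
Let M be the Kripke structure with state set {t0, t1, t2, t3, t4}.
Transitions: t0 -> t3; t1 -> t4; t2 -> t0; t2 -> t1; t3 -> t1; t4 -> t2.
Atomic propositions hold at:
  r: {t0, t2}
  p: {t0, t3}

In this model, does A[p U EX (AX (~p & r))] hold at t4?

No

Sat(~p) = {t1, t2, t4}
Sat(~p & r) = {t2}
Sat(AX (~p & r)) = {s : every successor in {t2}} = {t4}
Sat(EX (AX (~p & r))) = {s : some successor in {t4}} = {t1}
A[p U EX (AX (~p & r))]: least fixpoint, start Z0 = Sat(EX (AX (~p & r))) = {t1}, add states in Sat(p) with every successor in Z. Z1 = {t1, t3}; Z2 = {t0, t1, t3}; fixed.
Sat(A[p U EX (AX (~p & r))]) = {t0, t1, t3}
t4 ∉ Sat(A[p U EX (AX (~p & r))]) = {t0, t1, t3}, so the formula does not hold at t4.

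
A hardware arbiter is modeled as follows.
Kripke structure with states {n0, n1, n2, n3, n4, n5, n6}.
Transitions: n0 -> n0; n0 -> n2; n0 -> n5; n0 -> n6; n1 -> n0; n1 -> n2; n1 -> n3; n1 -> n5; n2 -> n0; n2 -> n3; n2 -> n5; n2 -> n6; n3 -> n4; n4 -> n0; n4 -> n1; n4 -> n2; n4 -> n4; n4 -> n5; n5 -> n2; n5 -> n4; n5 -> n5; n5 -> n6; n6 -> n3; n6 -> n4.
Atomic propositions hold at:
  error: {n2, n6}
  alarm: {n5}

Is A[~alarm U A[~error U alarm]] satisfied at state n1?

No

Sat(~alarm) = {n0, n1, n2, n3, n4, n6}
Sat(~error) = {n0, n1, n3, n4, n5}
A[~error U alarm]: least fixpoint, start Z0 = Sat(alarm) = {n5}, add states in Sat(~error) with every successor in Z. Already a fixed point.
Sat(A[~error U alarm]) = {n5}
A[~alarm U A[~error U alarm]]: least fixpoint, start Z0 = Sat(A[~error U alarm]) = {n5}, add states in Sat(~alarm) with every successor in Z. Already a fixed point.
Sat(A[~alarm U A[~error U alarm]]) = {n5}
n1 ∉ Sat(A[~alarm U A[~error U alarm]]) = {n5}, so the formula does not hold at n1.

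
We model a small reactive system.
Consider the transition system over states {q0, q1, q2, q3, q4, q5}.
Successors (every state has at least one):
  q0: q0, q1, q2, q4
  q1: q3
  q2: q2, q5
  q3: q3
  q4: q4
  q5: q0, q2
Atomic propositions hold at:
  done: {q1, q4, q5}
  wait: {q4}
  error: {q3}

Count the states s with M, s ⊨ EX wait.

Sat(EX wait) = {s : some successor in {q4}} = {q0, q4}
|Sat(EX wait)| = |{q0, q4}| = 2.

2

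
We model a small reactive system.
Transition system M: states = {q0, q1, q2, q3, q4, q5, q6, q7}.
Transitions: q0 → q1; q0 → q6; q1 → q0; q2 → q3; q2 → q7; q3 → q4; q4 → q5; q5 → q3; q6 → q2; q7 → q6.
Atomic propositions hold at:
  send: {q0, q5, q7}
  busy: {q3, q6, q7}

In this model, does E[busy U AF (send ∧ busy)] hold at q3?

Sat(send ∧ busy) = {q7}
AF (send ∧ busy): least fixpoint, start Z0 = {q7}, add states with every successor in Z. Already a fixed point.
Sat(AF (send ∧ busy)) = {q7}
E[busy U AF (send ∧ busy)]: least fixpoint, start Z0 = Sat(AF (send ∧ busy)) = {q7}, add states in Sat(busy) with some successor in Z. Already a fixed point.
Sat(E[busy U AF (send ∧ busy)]) = {q7}
q3 ∉ Sat(E[busy U AF (send ∧ busy)]) = {q7}, so the formula does not hold at q3.

No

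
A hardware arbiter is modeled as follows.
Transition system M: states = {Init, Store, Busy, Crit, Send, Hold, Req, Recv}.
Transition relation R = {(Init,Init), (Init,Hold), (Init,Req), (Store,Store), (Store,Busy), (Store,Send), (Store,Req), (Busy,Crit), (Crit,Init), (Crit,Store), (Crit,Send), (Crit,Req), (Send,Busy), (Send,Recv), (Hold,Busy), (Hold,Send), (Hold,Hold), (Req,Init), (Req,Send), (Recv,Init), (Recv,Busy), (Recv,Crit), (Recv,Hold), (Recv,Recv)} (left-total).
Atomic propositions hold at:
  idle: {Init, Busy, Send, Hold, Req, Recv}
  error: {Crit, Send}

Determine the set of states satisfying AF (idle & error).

Sat(idle & error) = {Send}
AF (idle & error): least fixpoint, start Z0 = {Send}, add states with every successor in Z. Already a fixed point.
Sat(AF (idle & error)) = {Send}

{Send}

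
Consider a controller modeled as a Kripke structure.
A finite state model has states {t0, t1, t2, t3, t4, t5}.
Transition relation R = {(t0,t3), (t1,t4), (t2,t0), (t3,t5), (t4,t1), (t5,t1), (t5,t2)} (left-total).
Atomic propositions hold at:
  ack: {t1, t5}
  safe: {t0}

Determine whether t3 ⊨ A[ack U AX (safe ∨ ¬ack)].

Sat(¬ack) = {t0, t2, t3, t4}
Sat(safe ∨ ¬ack) = {t0, t2, t3, t4}
Sat(AX (safe ∨ ¬ack)) = {s : every successor in {t0, t2, t3, t4}} = {t0, t1, t2}
A[ack U AX (safe ∨ ¬ack)]: least fixpoint, start Z0 = Sat(AX (safe ∨ ¬ack)) = {t0, t1, t2}, add states in Sat(ack) with every successor in Z. Z1 = {t0, t1, t2, t5}; fixed.
Sat(A[ack U AX (safe ∨ ¬ack)]) = {t0, t1, t2, t5}
t3 ∉ Sat(A[ack U AX (safe ∨ ¬ack)]) = {t0, t1, t2, t5}, so the formula does not hold at t3.

No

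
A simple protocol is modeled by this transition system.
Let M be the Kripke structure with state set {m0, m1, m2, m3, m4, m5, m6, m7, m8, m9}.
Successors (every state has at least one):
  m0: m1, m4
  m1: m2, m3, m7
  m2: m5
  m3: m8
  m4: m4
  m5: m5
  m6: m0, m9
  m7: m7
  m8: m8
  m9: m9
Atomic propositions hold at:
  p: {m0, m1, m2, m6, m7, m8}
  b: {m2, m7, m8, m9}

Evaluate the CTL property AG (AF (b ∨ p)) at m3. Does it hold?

Yes

Sat(b ∨ p) = {m0, m1, m2, m6, m7, m8, m9}
AF (b ∨ p): least fixpoint, start Z0 = {m0, m1, m2, m6, m7, m8, m9}, add states with every successor in Z. Z1 = {m0, m1, m2, m3, m6, m7, m8, m9}; fixed.
Sat(AF (b ∨ p)) = {m0, m1, m2, m3, m6, m7, m8, m9}
AG (AF (b ∨ p)): greatest fixpoint, start Z0 = {m0, m1, m2, m3, m6, m7, m8, m9}, keep only states in Sat with every successor in Z. Z1 = {m1, m3, m6, m7, m8, m9}; Z2 = {m3, m7, m8, m9}; fixed.
Sat(AG (AF (b ∨ p))) = {m3, m7, m8, m9}
m3 ∈ Sat(AG (AF (b ∨ p))) = {m3, m7, m8, m9}, so the formula holds at m3.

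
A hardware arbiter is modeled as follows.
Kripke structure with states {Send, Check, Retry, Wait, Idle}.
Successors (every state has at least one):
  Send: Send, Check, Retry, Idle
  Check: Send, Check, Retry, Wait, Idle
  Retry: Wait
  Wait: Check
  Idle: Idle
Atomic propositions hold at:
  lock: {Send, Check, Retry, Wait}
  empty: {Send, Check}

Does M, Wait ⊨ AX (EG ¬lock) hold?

Sat(¬lock) = {Idle}
EG ¬lock: greatest fixpoint, start Z0 = {Idle}, keep only states in Sat with some successor in Z. Already a fixed point.
Sat(EG ¬lock) = {Idle}
Sat(AX (EG ¬lock)) = {s : every successor in {Idle}} = {Idle}
Wait ∉ Sat(AX (EG ¬lock)) = {Idle}, so the formula does not hold at Wait.

No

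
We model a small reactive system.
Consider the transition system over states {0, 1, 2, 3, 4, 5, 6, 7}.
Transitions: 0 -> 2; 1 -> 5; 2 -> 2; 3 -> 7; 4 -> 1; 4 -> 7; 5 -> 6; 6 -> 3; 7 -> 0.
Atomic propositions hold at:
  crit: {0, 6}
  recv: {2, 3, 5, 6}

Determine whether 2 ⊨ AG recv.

AG recv: greatest fixpoint, start Z0 = {2, 3, 5, 6}, keep only states in Sat with every successor in Z. Z1 = {2, 5, 6}; Z2 = {2, 5}; Z3 = {2}; fixed.
Sat(AG recv) = {2}
2 ∈ Sat(AG recv) = {2}, so the formula holds at 2.

Yes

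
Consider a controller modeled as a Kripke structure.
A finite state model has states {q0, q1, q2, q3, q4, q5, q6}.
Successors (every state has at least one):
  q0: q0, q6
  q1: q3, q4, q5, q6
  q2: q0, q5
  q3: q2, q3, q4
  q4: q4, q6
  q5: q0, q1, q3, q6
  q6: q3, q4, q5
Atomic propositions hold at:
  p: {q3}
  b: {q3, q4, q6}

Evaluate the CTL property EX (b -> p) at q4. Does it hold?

Sat(b -> p) = {q0, q1, q2, q3, q5}
Sat(EX (b -> p)) = {s : some successor in {q0, q1, q2, q3, q5}} = {q0, q1, q2, q3, q5, q6}
q4 ∉ Sat(EX (b -> p)) = {q0, q1, q2, q3, q5, q6}, so the formula does not hold at q4.

No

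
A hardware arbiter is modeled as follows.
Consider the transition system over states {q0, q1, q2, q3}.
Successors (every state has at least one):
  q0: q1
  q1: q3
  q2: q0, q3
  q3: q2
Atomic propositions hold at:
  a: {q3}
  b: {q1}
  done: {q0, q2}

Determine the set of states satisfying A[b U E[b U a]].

{q1, q3}

E[b U a]: least fixpoint, start Z0 = Sat(a) = {q3}, add states in Sat(b) with some successor in Z. Z1 = {q1, q3}; fixed.
Sat(E[b U a]) = {q1, q3}
A[b U E[b U a]]: least fixpoint, start Z0 = Sat(E[b U a]) = {q1, q3}, add states in Sat(b) with every successor in Z. Already a fixed point.
Sat(A[b U E[b U a]]) = {q1, q3}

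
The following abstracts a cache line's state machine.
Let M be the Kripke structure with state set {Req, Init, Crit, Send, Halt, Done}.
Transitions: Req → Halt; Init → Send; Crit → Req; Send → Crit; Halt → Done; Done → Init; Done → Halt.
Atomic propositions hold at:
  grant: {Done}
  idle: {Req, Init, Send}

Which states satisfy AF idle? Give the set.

AF idle: least fixpoint, start Z0 = {Req, Init, Send}, add states with every successor in Z. Z1 = {Req, Init, Crit, Send}; fixed.
Sat(AF idle) = {Req, Init, Crit, Send}

{Req, Init, Crit, Send}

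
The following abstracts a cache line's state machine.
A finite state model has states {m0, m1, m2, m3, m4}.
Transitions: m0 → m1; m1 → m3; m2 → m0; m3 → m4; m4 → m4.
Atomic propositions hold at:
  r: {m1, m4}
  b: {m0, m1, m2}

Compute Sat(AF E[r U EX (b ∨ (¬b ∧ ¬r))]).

Sat(¬b) = {m3, m4}
Sat(¬r) = {m0, m2, m3}
Sat(¬b ∧ ¬r) = {m3}
Sat(b ∨ (¬b ∧ ¬r)) = {m0, m1, m2, m3}
Sat(EX (b ∨ (¬b ∧ ¬r))) = {s : some successor in {m0, m1, m2, m3}} = {m0, m1, m2}
E[r U EX (b ∨ (¬b ∧ ¬r))]: least fixpoint, start Z0 = Sat(EX (b ∨ (¬b ∧ ¬r))) = {m0, m1, m2}, add states in Sat(r) with some successor in Z. Already a fixed point.
Sat(E[r U EX (b ∨ (¬b ∧ ¬r))]) = {m0, m1, m2}
AF E[r U EX (b ∨ (¬b ∧ ¬r))]: least fixpoint, start Z0 = {m0, m1, m2}, add states with every successor in Z. Already a fixed point.
Sat(AF E[r U EX (b ∨ (¬b ∧ ¬r))]) = {m0, m1, m2}

{m0, m1, m2}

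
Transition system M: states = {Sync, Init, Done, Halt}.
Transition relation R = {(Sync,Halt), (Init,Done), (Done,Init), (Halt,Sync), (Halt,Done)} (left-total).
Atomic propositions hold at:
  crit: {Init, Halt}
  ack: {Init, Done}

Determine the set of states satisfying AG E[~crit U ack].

Sat(~crit) = {Sync, Done}
E[~crit U ack]: least fixpoint, start Z0 = Sat(ack) = {Init, Done}, add states in Sat(~crit) with some successor in Z. Already a fixed point.
Sat(E[~crit U ack]) = {Init, Done}
AG E[~crit U ack]: greatest fixpoint, start Z0 = {Init, Done}, keep only states in Sat with every successor in Z. Already a fixed point.
Sat(AG E[~crit U ack]) = {Init, Done}

{Init, Done}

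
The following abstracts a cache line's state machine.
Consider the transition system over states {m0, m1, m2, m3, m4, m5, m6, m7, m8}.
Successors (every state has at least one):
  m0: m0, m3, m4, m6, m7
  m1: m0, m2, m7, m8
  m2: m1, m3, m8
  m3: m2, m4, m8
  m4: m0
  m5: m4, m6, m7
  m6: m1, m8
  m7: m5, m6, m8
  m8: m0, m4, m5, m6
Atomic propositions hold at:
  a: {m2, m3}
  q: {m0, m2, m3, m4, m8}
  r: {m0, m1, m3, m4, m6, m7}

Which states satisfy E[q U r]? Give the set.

E[q U r]: least fixpoint, start Z0 = Sat(r) = {m0, m1, m3, m4, m6, m7}, add states in Sat(q) with some successor in Z. Z1 = {m0, m1, m2, m3, m4, m6, m7, m8}; fixed.
Sat(E[q U r]) = {m0, m1, m2, m3, m4, m6, m7, m8}

{m0, m1, m2, m3, m4, m6, m7, m8}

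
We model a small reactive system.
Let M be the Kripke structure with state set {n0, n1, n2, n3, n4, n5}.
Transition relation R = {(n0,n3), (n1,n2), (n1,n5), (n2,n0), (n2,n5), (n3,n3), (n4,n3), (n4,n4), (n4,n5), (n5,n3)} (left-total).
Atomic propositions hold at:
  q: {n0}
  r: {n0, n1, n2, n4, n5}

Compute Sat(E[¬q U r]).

Sat(¬q) = {n1, n2, n3, n4, n5}
E[¬q U r]: least fixpoint, start Z0 = Sat(r) = {n0, n1, n2, n4, n5}, add states in Sat(¬q) with some successor in Z. Already a fixed point.
Sat(E[¬q U r]) = {n0, n1, n2, n4, n5}

{n0, n1, n2, n4, n5}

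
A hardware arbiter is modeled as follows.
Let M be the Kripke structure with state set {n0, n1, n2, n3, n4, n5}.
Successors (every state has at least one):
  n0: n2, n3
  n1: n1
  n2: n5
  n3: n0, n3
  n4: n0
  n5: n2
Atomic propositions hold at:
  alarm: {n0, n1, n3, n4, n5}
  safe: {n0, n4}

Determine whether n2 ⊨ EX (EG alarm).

No

EG alarm: greatest fixpoint, start Z0 = {n0, n1, n3, n4, n5}, keep only states in Sat with some successor in Z. Z1 = {n0, n1, n3, n4}; fixed.
Sat(EG alarm) = {n0, n1, n3, n4}
Sat(EX (EG alarm)) = {s : some successor in {n0, n1, n3, n4}} = {n0, n1, n3, n4}
n2 ∉ Sat(EX (EG alarm)) = {n0, n1, n3, n4}, so the formula does not hold at n2.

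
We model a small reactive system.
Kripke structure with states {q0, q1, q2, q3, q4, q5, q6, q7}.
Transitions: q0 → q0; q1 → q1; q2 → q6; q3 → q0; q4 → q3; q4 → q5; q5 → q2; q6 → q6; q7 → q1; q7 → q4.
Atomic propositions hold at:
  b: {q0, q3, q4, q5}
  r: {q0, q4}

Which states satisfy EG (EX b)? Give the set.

{q0, q3, q4, q7}

Sat(EX b) = {s : some successor in {q0, q3, q4, q5}} = {q0, q3, q4, q7}
EG (EX b): greatest fixpoint, start Z0 = {q0, q3, q4, q7}, keep only states in Sat with some successor in Z. Already a fixed point.
Sat(EG (EX b)) = {q0, q3, q4, q7}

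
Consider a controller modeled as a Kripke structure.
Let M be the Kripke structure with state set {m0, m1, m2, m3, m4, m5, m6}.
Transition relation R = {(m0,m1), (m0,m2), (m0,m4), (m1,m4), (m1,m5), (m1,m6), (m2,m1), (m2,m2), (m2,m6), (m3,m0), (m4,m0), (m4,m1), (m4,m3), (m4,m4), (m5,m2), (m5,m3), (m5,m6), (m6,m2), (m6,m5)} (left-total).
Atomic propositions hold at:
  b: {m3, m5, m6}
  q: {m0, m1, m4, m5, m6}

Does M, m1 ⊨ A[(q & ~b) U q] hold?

Sat(~b) = {m0, m1, m2, m4}
Sat(q & ~b) = {m0, m1, m4}
A[(q & ~b) U q]: least fixpoint, start Z0 = Sat(q) = {m0, m1, m4, m5, m6}, add states in Sat(q & ~b) with every successor in Z. Already a fixed point.
Sat(A[(q & ~b) U q]) = {m0, m1, m4, m5, m6}
m1 ∈ Sat(A[(q & ~b) U q]) = {m0, m1, m4, m5, m6}, so the formula holds at m1.

Yes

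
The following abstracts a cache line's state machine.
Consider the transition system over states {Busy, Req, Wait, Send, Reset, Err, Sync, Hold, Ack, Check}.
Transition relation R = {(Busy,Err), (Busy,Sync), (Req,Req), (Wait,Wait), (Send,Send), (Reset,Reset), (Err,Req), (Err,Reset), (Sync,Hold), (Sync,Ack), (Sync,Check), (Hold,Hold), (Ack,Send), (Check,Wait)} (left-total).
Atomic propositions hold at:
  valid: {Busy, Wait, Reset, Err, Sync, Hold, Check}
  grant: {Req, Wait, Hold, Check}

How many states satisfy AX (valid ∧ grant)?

3

Sat(valid ∧ grant) = {Wait, Hold, Check}
Sat(AX (valid ∧ grant)) = {s : every successor in {Wait, Hold, Check}} = {Wait, Hold, Check}
|Sat(AX (valid ∧ grant))| = |{Wait, Hold, Check}| = 3.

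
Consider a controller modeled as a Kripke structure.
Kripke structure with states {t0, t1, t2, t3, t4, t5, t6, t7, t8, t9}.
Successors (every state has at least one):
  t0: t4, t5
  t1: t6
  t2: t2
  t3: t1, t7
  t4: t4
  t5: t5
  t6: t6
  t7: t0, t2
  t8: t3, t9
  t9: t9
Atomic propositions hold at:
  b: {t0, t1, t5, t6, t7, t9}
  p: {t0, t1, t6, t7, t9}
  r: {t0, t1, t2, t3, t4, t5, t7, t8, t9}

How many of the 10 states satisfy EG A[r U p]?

A[r U p]: least fixpoint, start Z0 = Sat(p) = {t0, t1, t6, t7, t9}, add states in Sat(r) with every successor in Z. Z1 = {t0, t1, t3, t6, t7, t9}; Z2 = {t0, t1, t3, t6, t7, t8, t9}; fixed.
Sat(A[r U p]) = {t0, t1, t3, t6, t7, t8, t9}
EG A[r U p]: greatest fixpoint, start Z0 = {t0, t1, t3, t6, t7, t8, t9}, keep only states in Sat with some successor in Z. Z1 = {t1, t3, t6, t7, t8, t9}; Z2 = {t1, t3, t6, t8, t9}; fixed.
Sat(EG A[r U p]) = {t1, t3, t6, t8, t9}
|Sat(EG A[r U p])| = |{t1, t3, t6, t8, t9}| = 5.

5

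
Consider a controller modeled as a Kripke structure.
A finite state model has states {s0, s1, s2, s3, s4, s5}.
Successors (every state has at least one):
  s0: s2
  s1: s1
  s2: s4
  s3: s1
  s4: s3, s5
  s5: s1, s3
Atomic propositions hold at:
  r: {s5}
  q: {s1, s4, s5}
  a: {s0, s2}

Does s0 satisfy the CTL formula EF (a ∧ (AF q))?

AF q: least fixpoint, start Z0 = {s1, s4, s5}, add states with every successor in Z. Z1 = {s1, s2, s3, s4, s5}; Z2 = {s0, s1, s2, s3, s4, s5}; fixed.
Sat(AF q) = {s0, s1, s2, s3, s4, s5}
Sat(a ∧ (AF q)) = {s0, s2}
EF (a ∧ (AF q)): least fixpoint, start Z0 = {s0, s2}, add states with some successor in Z. Already a fixed point.
Sat(EF (a ∧ (AF q))) = {s0, s2}
s0 ∈ Sat(EF (a ∧ (AF q))) = {s0, s2}, so the formula holds at s0.

Yes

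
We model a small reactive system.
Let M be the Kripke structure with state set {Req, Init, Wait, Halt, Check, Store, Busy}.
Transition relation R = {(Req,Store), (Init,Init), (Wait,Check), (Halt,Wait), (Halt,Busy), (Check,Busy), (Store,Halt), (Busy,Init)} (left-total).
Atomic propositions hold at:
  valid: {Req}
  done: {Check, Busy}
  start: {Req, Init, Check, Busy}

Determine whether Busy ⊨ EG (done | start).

Yes

Sat(done | start) = {Req, Init, Check, Busy}
EG (done | start): greatest fixpoint, start Z0 = {Req, Init, Check, Busy}, keep only states in Sat with some successor in Z. Z1 = {Init, Check, Busy}; fixed.
Sat(EG (done | start)) = {Init, Check, Busy}
Busy ∈ Sat(EG (done | start)) = {Init, Check, Busy}, so the formula holds at Busy.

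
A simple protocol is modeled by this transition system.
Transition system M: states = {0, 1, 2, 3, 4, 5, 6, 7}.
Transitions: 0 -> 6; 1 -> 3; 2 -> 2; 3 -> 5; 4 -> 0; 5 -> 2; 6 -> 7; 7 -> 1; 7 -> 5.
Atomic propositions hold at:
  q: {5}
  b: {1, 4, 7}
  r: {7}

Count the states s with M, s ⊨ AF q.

AF q: least fixpoint, start Z0 = {5}, add states with every successor in Z. Z1 = {3, 5}; Z2 = {1, 3, 5}; Z3 = {1, 3, 5, 7}; Z4 = {1, 3, 5, 6, 7}; Z5 = {0, 1, 3, 5, 6, 7}; Z6 = {0, 1, 3, 4, 5, 6, 7}; fixed.
Sat(AF q) = {0, 1, 3, 4, 5, 6, 7}
|Sat(AF q)| = |{0, 1, 3, 4, 5, 6, 7}| = 7.

7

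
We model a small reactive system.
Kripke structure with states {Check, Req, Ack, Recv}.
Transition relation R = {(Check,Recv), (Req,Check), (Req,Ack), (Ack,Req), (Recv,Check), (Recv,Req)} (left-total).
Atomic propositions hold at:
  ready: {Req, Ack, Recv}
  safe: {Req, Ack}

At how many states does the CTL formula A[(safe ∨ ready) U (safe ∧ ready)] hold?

Sat(safe ∨ ready) = {Req, Ack, Recv}
Sat(safe ∧ ready) = {Req, Ack}
A[(safe ∨ ready) U (safe ∧ ready)]: least fixpoint, start Z0 = Sat((safe ∧ ready)) = {Req, Ack}, add states in Sat(safe ∨ ready) with every successor in Z. Already a fixed point.
Sat(A[(safe ∨ ready) U (safe ∧ ready)]) = {Req, Ack}
|Sat(A[(safe ∨ ready) U (safe ∧ ready)])| = |{Req, Ack}| = 2.

2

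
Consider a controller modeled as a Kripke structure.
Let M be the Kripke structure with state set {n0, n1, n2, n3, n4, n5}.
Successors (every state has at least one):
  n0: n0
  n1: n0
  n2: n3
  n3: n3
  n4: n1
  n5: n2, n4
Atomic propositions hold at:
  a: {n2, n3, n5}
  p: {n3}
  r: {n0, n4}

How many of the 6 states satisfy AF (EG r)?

EG r: greatest fixpoint, start Z0 = {n0, n4}, keep only states in Sat with some successor in Z. Z1 = {n0}; fixed.
Sat(EG r) = {n0}
AF (EG r): least fixpoint, start Z0 = {n0}, add states with every successor in Z. Z1 = {n0, n1}; Z2 = {n0, n1, n4}; fixed.
Sat(AF (EG r)) = {n0, n1, n4}
|Sat(AF (EG r))| = |{n0, n1, n4}| = 3.

3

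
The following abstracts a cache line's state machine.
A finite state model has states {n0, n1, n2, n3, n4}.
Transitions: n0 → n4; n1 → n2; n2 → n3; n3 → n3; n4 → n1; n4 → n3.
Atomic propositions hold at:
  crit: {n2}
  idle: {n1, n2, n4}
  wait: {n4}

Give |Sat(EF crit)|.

4

EF crit: least fixpoint, start Z0 = {n2}, add states with some successor in Z. Z1 = {n1, n2}; Z2 = {n1, n2, n4}; Z3 = {n0, n1, n2, n4}; fixed.
Sat(EF crit) = {n0, n1, n2, n4}
|Sat(EF crit)| = |{n0, n1, n2, n4}| = 4.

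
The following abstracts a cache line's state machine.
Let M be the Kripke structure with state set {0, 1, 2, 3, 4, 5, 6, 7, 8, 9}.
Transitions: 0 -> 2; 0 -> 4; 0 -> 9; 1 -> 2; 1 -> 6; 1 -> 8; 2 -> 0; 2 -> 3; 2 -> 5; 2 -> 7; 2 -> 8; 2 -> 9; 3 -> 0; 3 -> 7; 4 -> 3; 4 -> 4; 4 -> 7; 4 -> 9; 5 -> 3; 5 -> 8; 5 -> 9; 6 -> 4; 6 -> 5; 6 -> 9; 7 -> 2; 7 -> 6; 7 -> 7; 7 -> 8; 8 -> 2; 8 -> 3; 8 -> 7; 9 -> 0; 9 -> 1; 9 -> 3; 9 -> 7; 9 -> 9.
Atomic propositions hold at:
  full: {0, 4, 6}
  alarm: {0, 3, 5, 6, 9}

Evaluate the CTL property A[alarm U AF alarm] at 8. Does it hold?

AF alarm: least fixpoint, start Z0 = {0, 3, 5, 6, 9}, add states with every successor in Z. Already a fixed point.
Sat(AF alarm) = {0, 3, 5, 6, 9}
A[alarm U AF alarm]: least fixpoint, start Z0 = Sat(AF alarm) = {0, 3, 5, 6, 9}, add states in Sat(alarm) with every successor in Z. Already a fixed point.
Sat(A[alarm U AF alarm]) = {0, 3, 5, 6, 9}
8 ∉ Sat(A[alarm U AF alarm]) = {0, 3, 5, 6, 9}, so the formula does not hold at 8.

No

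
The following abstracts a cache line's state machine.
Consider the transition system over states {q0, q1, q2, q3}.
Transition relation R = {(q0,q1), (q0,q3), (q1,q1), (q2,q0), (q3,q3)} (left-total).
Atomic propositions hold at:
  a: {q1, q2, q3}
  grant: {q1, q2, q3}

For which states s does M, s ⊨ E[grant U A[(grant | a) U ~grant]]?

Sat(grant | a) = {q1, q2, q3}
Sat(~grant) = {q0}
A[(grant | a) U ~grant]: least fixpoint, start Z0 = Sat(~grant) = {q0}, add states in Sat(grant | a) with every successor in Z. Z1 = {q0, q2}; fixed.
Sat(A[(grant | a) U ~grant]) = {q0, q2}
E[grant U A[(grant | a) U ~grant]]: least fixpoint, start Z0 = Sat(A[(grant | a) U ~grant]) = {q0, q2}, add states in Sat(grant) with some successor in Z. Already a fixed point.
Sat(E[grant U A[(grant | a) U ~grant]]) = {q0, q2}

{q0, q2}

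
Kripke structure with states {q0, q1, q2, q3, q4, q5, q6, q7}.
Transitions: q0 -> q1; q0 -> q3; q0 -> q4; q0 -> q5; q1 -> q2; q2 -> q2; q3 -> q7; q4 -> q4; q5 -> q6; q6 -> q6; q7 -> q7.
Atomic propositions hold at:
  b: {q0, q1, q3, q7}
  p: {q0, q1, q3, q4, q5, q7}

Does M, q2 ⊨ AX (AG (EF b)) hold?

No

EF b: least fixpoint, start Z0 = {q0, q1, q3, q7}, add states with some successor in Z. Already a fixed point.
Sat(EF b) = {q0, q1, q3, q7}
AG (EF b): greatest fixpoint, start Z0 = {q0, q1, q3, q7}, keep only states in Sat with every successor in Z. Z1 = {q3, q7}; fixed.
Sat(AG (EF b)) = {q3, q7}
Sat(AX (AG (EF b))) = {s : every successor in {q3, q7}} = {q3, q7}
q2 ∉ Sat(AX (AG (EF b))) = {q3, q7}, so the formula does not hold at q2.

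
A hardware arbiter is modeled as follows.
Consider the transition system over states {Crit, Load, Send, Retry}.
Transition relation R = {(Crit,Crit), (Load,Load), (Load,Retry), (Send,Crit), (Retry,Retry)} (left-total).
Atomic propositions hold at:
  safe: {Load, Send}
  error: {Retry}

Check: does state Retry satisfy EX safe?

No

Sat(EX safe) = {s : some successor in {Load, Send}} = {Load}
Retry ∉ Sat(EX safe) = {Load}, so the formula does not hold at Retry.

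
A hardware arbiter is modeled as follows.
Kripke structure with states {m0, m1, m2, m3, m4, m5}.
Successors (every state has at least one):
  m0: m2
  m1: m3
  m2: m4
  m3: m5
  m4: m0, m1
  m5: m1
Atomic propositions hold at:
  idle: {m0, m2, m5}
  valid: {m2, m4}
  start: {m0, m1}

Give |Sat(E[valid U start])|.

E[valid U start]: least fixpoint, start Z0 = Sat(start) = {m0, m1}, add states in Sat(valid) with some successor in Z. Z1 = {m0, m1, m4}; Z2 = {m0, m1, m2, m4}; fixed.
Sat(E[valid U start]) = {m0, m1, m2, m4}
|Sat(E[valid U start])| = |{m0, m1, m2, m4}| = 4.

4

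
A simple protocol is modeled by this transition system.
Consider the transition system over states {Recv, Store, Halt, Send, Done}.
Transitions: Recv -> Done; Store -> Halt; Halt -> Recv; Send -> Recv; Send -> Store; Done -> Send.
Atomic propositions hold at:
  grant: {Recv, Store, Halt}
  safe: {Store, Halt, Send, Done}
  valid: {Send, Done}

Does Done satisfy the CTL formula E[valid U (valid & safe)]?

Yes

Sat(valid & safe) = {Send, Done}
E[valid U (valid & safe)]: least fixpoint, start Z0 = Sat((valid & safe)) = {Send, Done}, add states in Sat(valid) with some successor in Z. Already a fixed point.
Sat(E[valid U (valid & safe)]) = {Send, Done}
Done ∈ Sat(E[valid U (valid & safe)]) = {Send, Done}, so the formula holds at Done.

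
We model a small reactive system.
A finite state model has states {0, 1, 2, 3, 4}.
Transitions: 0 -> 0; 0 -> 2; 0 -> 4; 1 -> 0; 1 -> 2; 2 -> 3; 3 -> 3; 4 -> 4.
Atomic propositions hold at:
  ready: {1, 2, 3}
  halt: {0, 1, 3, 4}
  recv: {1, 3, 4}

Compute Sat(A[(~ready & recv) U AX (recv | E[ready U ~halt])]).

{2, 3, 4}

Sat(~ready) = {0, 4}
Sat(~ready & recv) = {4}
Sat(~halt) = {2}
E[ready U ~halt]: least fixpoint, start Z0 = Sat(~halt) = {2}, add states in Sat(ready) with some successor in Z. Z1 = {1, 2}; fixed.
Sat(E[ready U ~halt]) = {1, 2}
Sat(recv | E[ready U ~halt]) = {1, 2, 3, 4}
Sat(AX (recv | E[ready U ~halt])) = {s : every successor in {1, 2, 3, 4}} = {2, 3, 4}
A[(~ready & recv) U AX (recv | E[ready U ~halt])]: least fixpoint, start Z0 = Sat(AX (recv | E[ready U ~halt])) = {2, 3, 4}, add states in Sat(~ready & recv) with every successor in Z. Already a fixed point.
Sat(A[(~ready & recv) U AX (recv | E[ready U ~halt])]) = {2, 3, 4}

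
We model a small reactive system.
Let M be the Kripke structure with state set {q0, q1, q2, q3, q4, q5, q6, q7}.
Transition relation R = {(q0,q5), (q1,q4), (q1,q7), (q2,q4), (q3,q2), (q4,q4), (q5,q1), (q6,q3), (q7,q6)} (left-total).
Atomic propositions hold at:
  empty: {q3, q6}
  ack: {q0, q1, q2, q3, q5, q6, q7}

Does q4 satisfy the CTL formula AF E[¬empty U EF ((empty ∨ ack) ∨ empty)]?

Sat(¬empty) = {q0, q1, q2, q4, q5, q7}
Sat(empty ∨ ack) = {q0, q1, q2, q3, q5, q6, q7}
Sat((empty ∨ ack) ∨ empty) = {q0, q1, q2, q3, q5, q6, q7}
EF ((empty ∨ ack) ∨ empty): least fixpoint, start Z0 = {q0, q1, q2, q3, q5, q6, q7}, add states with some successor in Z. Already a fixed point.
Sat(EF ((empty ∨ ack) ∨ empty)) = {q0, q1, q2, q3, q5, q6, q7}
E[¬empty U EF ((empty ∨ ack) ∨ empty)]: least fixpoint, start Z0 = Sat(EF ((empty ∨ ack) ∨ empty)) = {q0, q1, q2, q3, q5, q6, q7}, add states in Sat(¬empty) with some successor in Z. Already a fixed point.
Sat(E[¬empty U EF ((empty ∨ ack) ∨ empty)]) = {q0, q1, q2, q3, q5, q6, q7}
AF E[¬empty U EF ((empty ∨ ack) ∨ empty)]: least fixpoint, start Z0 = {q0, q1, q2, q3, q5, q6, q7}, add states with every successor in Z. Already a fixed point.
Sat(AF E[¬empty U EF ((empty ∨ ack) ∨ empty)]) = {q0, q1, q2, q3, q5, q6, q7}
q4 ∉ Sat(AF E[¬empty U EF ((empty ∨ ack) ∨ empty)]) = {q0, q1, q2, q3, q5, q6, q7}, so the formula does not hold at q4.

No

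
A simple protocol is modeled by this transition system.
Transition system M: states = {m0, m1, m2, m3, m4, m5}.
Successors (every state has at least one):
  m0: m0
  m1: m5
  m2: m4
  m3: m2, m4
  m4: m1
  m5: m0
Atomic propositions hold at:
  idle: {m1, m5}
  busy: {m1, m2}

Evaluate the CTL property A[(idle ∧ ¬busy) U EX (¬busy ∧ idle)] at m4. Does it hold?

No

Sat(¬busy) = {m0, m3, m4, m5}
Sat(idle ∧ ¬busy) = {m5}
Sat(¬busy ∧ idle) = {m5}
Sat(EX (¬busy ∧ idle)) = {s : some successor in {m5}} = {m1}
A[(idle ∧ ¬busy) U EX (¬busy ∧ idle)]: least fixpoint, start Z0 = Sat(EX (¬busy ∧ idle)) = {m1}, add states in Sat(idle ∧ ¬busy) with every successor in Z. Already a fixed point.
Sat(A[(idle ∧ ¬busy) U EX (¬busy ∧ idle)]) = {m1}
m4 ∉ Sat(A[(idle ∧ ¬busy) U EX (¬busy ∧ idle)]) = {m1}, so the formula does not hold at m4.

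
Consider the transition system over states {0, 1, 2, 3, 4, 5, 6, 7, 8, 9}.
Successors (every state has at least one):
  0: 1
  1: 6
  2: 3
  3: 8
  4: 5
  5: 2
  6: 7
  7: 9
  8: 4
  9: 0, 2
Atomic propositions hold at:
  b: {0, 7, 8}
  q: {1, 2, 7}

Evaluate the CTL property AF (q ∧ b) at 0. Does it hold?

Sat(q ∧ b) = {7}
AF (q ∧ b): least fixpoint, start Z0 = {7}, add states with every successor in Z. Z1 = {6, 7}; Z2 = {1, 6, 7}; Z3 = {0, 1, 6, 7}; fixed.
Sat(AF (q ∧ b)) = {0, 1, 6, 7}
0 ∈ Sat(AF (q ∧ b)) = {0, 1, 6, 7}, so the formula holds at 0.

Yes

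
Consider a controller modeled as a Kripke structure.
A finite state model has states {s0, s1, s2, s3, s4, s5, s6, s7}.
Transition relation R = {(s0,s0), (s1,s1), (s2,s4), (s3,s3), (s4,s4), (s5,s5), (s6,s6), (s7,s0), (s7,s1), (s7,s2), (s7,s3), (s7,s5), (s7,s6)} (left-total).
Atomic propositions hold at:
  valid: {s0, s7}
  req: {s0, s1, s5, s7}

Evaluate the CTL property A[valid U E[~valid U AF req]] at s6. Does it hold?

Sat(~valid) = {s1, s2, s3, s4, s5, s6}
AF req: least fixpoint, start Z0 = {s0, s1, s5, s7}, add states with every successor in Z. Already a fixed point.
Sat(AF req) = {s0, s1, s5, s7}
E[~valid U AF req]: least fixpoint, start Z0 = Sat(AF req) = {s0, s1, s5, s7}, add states in Sat(~valid) with some successor in Z. Already a fixed point.
Sat(E[~valid U AF req]) = {s0, s1, s5, s7}
A[valid U E[~valid U AF req]]: least fixpoint, start Z0 = Sat(E[~valid U AF req]) = {s0, s1, s5, s7}, add states in Sat(valid) with every successor in Z. Already a fixed point.
Sat(A[valid U E[~valid U AF req]]) = {s0, s1, s5, s7}
s6 ∉ Sat(A[valid U E[~valid U AF req]]) = {s0, s1, s5, s7}, so the formula does not hold at s6.

No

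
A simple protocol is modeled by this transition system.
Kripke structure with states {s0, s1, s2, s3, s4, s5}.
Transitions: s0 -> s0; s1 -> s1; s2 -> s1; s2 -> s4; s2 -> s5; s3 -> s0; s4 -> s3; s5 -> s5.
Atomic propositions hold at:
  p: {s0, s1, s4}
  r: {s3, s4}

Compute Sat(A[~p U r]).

{s3, s4}

Sat(~p) = {s2, s3, s5}
A[~p U r]: least fixpoint, start Z0 = Sat(r) = {s3, s4}, add states in Sat(~p) with every successor in Z. Already a fixed point.
Sat(A[~p U r]) = {s3, s4}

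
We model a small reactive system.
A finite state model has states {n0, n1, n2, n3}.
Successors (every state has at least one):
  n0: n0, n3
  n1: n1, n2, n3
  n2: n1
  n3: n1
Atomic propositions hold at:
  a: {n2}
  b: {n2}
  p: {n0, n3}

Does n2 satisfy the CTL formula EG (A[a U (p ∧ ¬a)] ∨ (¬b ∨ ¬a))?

Sat(¬a) = {n0, n1, n3}
Sat(p ∧ ¬a) = {n0, n3}
A[a U (p ∧ ¬a)]: least fixpoint, start Z0 = Sat((p ∧ ¬a)) = {n0, n3}, add states in Sat(a) with every successor in Z. Already a fixed point.
Sat(A[a U (p ∧ ¬a)]) = {n0, n3}
Sat(¬b) = {n0, n1, n3}
Sat(¬b ∨ ¬a) = {n0, n1, n3}
Sat(A[a U (p ∧ ¬a)] ∨ (¬b ∨ ¬a)) = {n0, n1, n3}
EG (A[a U (p ∧ ¬a)] ∨ (¬b ∨ ¬a)): greatest fixpoint, start Z0 = {n0, n1, n3}, keep only states in Sat with some successor in Z. Already a fixed point.
Sat(EG (A[a U (p ∧ ¬a)] ∨ (¬b ∨ ¬a))) = {n0, n1, n3}
n2 ∉ Sat(EG (A[a U (p ∧ ¬a)] ∨ (¬b ∨ ¬a))) = {n0, n1, n3}, so the formula does not hold at n2.

No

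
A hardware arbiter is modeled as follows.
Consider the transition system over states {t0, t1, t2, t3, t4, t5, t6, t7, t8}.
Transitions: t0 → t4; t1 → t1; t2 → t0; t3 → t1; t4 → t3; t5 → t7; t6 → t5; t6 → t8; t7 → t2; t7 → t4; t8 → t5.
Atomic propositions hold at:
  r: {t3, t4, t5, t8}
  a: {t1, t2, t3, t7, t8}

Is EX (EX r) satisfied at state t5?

Yes

Sat(EX r) = {s : some successor in {t3, t4, t5, t8}} = {t0, t4, t6, t7, t8}
Sat(EX (EX r)) = {s : some successor in {t0, t4, t6, t7, t8}} = {t0, t2, t5, t6, t7}
t5 ∈ Sat(EX (EX r)) = {t0, t2, t5, t6, t7}, so the formula holds at t5.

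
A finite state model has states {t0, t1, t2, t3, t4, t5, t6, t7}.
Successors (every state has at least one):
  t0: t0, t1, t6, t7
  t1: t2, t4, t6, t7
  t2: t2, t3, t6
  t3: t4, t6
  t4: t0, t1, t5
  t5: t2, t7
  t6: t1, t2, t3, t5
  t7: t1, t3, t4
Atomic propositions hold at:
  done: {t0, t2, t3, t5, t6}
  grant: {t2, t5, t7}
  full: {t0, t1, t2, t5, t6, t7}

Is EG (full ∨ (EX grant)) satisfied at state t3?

Sat(EX grant) = {s : some successor in {t2, t5, t7}} = {t0, t1, t2, t4, t5, t6}
Sat(full ∨ (EX grant)) = {t0, t1, t2, t4, t5, t6, t7}
EG (full ∨ (EX grant)): greatest fixpoint, start Z0 = {t0, t1, t2, t4, t5, t6, t7}, keep only states in Sat with some successor in Z. Already a fixed point.
Sat(EG (full ∨ (EX grant))) = {t0, t1, t2, t4, t5, t6, t7}
t3 ∉ Sat(EG (full ∨ (EX grant))) = {t0, t1, t2, t4, t5, t6, t7}, so the formula does not hold at t3.

No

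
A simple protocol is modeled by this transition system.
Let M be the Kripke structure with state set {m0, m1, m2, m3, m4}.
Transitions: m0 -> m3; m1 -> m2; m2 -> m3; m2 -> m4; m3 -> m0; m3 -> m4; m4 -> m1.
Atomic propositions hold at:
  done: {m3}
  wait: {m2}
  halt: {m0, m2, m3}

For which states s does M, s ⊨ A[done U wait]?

A[done U wait]: least fixpoint, start Z0 = Sat(wait) = {m2}, add states in Sat(done) with every successor in Z. Already a fixed point.
Sat(A[done U wait]) = {m2}

{m2}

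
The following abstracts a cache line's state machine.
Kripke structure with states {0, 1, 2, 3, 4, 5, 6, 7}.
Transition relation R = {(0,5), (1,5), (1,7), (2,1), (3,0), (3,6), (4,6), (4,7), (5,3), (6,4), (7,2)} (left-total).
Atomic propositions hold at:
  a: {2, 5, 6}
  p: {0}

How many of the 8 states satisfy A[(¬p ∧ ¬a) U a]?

6

Sat(¬p) = {1, 2, 3, 4, 5, 6, 7}
Sat(¬a) = {0, 1, 3, 4, 7}
Sat(¬p ∧ ¬a) = {1, 3, 4, 7}
A[(¬p ∧ ¬a) U a]: least fixpoint, start Z0 = Sat(a) = {2, 5, 6}, add states in Sat(¬p ∧ ¬a) with every successor in Z. Z1 = {2, 5, 6, 7}; Z2 = {1, 2, 4, 5, 6, 7}; fixed.
Sat(A[(¬p ∧ ¬a) U a]) = {1, 2, 4, 5, 6, 7}
|Sat(A[(¬p ∧ ¬a) U a])| = |{1, 2, 4, 5, 6, 7}| = 6.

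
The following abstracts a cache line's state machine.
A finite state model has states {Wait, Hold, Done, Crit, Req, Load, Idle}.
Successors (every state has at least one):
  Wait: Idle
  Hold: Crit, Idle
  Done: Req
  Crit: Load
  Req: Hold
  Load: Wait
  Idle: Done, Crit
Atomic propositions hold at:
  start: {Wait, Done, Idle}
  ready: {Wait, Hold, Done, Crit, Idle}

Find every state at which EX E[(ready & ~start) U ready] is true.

Sat(~start) = {Hold, Crit, Req, Load}
Sat(ready & ~start) = {Hold, Crit}
E[(ready & ~start) U ready]: least fixpoint, start Z0 = Sat(ready) = {Wait, Hold, Done, Crit, Idle}, add states in Sat(ready & ~start) with some successor in Z. Already a fixed point.
Sat(E[(ready & ~start) U ready]) = {Wait, Hold, Done, Crit, Idle}
Sat(EX E[(ready & ~start) U ready]) = {s : some successor in {Wait, Hold, Done, Crit, Idle}} = {Wait, Hold, Req, Load, Idle}

{Wait, Hold, Req, Load, Idle}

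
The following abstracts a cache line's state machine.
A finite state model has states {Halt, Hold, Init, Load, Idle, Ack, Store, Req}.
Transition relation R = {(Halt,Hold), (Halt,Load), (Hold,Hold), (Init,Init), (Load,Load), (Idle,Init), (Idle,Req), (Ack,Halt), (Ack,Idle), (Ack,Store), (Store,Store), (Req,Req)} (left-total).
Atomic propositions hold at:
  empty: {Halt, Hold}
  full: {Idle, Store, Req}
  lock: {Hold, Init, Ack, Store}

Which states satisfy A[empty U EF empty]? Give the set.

EF empty: least fixpoint, start Z0 = {Halt, Hold}, add states with some successor in Z. Z1 = {Halt, Hold, Ack}; fixed.
Sat(EF empty) = {Halt, Hold, Ack}
A[empty U EF empty]: least fixpoint, start Z0 = Sat(EF empty) = {Halt, Hold, Ack}, add states in Sat(empty) with every successor in Z. Already a fixed point.
Sat(A[empty U EF empty]) = {Halt, Hold, Ack}

{Halt, Hold, Ack}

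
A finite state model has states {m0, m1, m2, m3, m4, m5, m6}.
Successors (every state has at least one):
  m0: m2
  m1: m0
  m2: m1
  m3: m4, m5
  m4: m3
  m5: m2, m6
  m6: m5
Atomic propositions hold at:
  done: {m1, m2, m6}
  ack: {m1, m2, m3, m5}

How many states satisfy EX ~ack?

Sat(~ack) = {m0, m4, m6}
Sat(EX ~ack) = {s : some successor in {m0, m4, m6}} = {m1, m3, m5}
|Sat(EX ~ack)| = |{m1, m3, m5}| = 3.

3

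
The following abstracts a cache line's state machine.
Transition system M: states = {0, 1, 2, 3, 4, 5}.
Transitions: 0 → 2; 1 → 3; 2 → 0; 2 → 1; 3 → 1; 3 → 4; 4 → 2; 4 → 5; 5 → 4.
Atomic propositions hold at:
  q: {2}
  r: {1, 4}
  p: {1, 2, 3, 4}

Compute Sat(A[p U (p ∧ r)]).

{1, 3, 4}

Sat(p ∧ r) = {1, 4}
A[p U (p ∧ r)]: least fixpoint, start Z0 = Sat((p ∧ r)) = {1, 4}, add states in Sat(p) with every successor in Z. Z1 = {1, 3, 4}; fixed.
Sat(A[p U (p ∧ r)]) = {1, 3, 4}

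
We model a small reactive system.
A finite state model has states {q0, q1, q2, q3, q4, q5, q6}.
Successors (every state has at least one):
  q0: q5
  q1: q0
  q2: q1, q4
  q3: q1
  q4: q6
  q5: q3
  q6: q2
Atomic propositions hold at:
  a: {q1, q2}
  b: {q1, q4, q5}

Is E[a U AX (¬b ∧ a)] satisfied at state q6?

Yes

Sat(¬b) = {q0, q2, q3, q6}
Sat(¬b ∧ a) = {q2}
Sat(AX (¬b ∧ a)) = {s : every successor in {q2}} = {q6}
E[a U AX (¬b ∧ a)]: least fixpoint, start Z0 = Sat(AX (¬b ∧ a)) = {q6}, add states in Sat(a) with some successor in Z. Already a fixed point.
Sat(E[a U AX (¬b ∧ a)]) = {q6}
q6 ∈ Sat(E[a U AX (¬b ∧ a)]) = {q6}, so the formula holds at q6.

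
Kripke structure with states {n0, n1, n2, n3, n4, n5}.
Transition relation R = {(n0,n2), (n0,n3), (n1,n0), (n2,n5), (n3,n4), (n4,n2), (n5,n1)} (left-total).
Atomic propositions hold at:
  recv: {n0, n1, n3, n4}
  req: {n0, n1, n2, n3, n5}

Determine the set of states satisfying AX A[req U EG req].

{n1, n2, n4, n5}

EG req: greatest fixpoint, start Z0 = {n0, n1, n2, n3, n5}, keep only states in Sat with some successor in Z. Z1 = {n0, n1, n2, n5}; fixed.
Sat(EG req) = {n0, n1, n2, n5}
A[req U EG req]: least fixpoint, start Z0 = Sat(EG req) = {n0, n1, n2, n5}, add states in Sat(req) with every successor in Z. Already a fixed point.
Sat(A[req U EG req]) = {n0, n1, n2, n5}
Sat(AX A[req U EG req]) = {s : every successor in {n0, n1, n2, n5}} = {n1, n2, n4, n5}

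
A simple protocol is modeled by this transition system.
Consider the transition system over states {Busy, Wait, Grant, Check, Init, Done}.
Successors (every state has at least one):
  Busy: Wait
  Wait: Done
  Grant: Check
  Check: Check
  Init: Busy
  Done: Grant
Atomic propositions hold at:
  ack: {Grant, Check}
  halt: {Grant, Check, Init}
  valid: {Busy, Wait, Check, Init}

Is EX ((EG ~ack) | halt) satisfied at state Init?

No

Sat(~ack) = {Busy, Wait, Init, Done}
EG ~ack: greatest fixpoint, start Z0 = {Busy, Wait, Init, Done}, keep only states in Sat with some successor in Z. Z1 = {Busy, Wait, Init}; Z2 = {Busy, Init}; Z3 = {Init}; Z4 = ∅; fixed.
Sat(EG ~ack) = ∅
Sat((EG ~ack) | halt) = {Grant, Check, Init}
Sat(EX ((EG ~ack) | halt)) = {s : some successor in {Grant, Check, Init}} = {Grant, Check, Done}
Init ∉ Sat(EX ((EG ~ack) | halt)) = {Grant, Check, Done}, so the formula does not hold at Init.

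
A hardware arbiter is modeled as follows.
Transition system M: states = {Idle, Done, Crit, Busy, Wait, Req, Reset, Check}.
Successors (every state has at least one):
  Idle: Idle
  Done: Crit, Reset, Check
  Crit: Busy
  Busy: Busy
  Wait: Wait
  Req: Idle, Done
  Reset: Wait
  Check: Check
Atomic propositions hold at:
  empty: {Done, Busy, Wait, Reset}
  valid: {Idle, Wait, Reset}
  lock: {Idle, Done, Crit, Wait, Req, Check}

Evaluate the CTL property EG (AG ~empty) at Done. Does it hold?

Sat(~empty) = {Idle, Crit, Req, Check}
AG ~empty: greatest fixpoint, start Z0 = {Idle, Crit, Req, Check}, keep only states in Sat with every successor in Z. Z1 = {Idle, Check}; fixed.
Sat(AG ~empty) = {Idle, Check}
EG (AG ~empty): greatest fixpoint, start Z0 = {Idle, Check}, keep only states in Sat with some successor in Z. Already a fixed point.
Sat(EG (AG ~empty)) = {Idle, Check}
Done ∉ Sat(EG (AG ~empty)) = {Idle, Check}, so the formula does not hold at Done.

No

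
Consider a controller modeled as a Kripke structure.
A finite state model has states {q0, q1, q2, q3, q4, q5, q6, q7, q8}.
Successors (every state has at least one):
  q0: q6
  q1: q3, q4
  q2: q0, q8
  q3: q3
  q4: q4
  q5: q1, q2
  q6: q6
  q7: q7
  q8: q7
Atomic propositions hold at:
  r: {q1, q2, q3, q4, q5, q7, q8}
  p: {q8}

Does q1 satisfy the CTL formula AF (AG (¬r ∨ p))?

No

Sat(¬r) = {q0, q6}
Sat(¬r ∨ p) = {q0, q6, q8}
AG (¬r ∨ p): greatest fixpoint, start Z0 = {q0, q6, q8}, keep only states in Sat with every successor in Z. Z1 = {q0, q6}; fixed.
Sat(AG (¬r ∨ p)) = {q0, q6}
AF (AG (¬r ∨ p)): least fixpoint, start Z0 = {q0, q6}, add states with every successor in Z. Already a fixed point.
Sat(AF (AG (¬r ∨ p))) = {q0, q6}
q1 ∉ Sat(AF (AG (¬r ∨ p))) = {q0, q6}, so the formula does not hold at q1.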